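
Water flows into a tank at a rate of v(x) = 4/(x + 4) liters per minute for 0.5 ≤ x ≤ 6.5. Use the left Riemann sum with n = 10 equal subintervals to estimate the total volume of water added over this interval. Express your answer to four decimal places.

Δx = (6.5 − 0.5)/10 = 0.6.
Left endpoints: 0.5, 1.1, 1.7, 2.3, 2.9, 3.5, 4.1, 4.7, 5.3, 5.9.
v(0.5) = 8/9, v(1.1) = 40/51, v(1.7) = 40/57, v(2.3) = 40/63, v(2.9) = 40/69, v(3.5) = 8/15, v(4.1) = 40/81, v(4.7) = 40/87, v(5.3) = 40/93, v(5.9) = 40/99.
Sum = Δx · [v(0.5) + v(1.1) + v(1.7) + ...].
Sum ≈ 3.5464.

3.5464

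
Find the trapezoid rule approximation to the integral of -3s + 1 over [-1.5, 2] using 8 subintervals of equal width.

Δs = (2 − (-1.5))/8 = 0.4375.
f(-1.5) = 5.5, f(-1.0625) = 4.1875, f(-0.625) = 2.875, f(-0.1875) = 1.5625, f(0.25) = 0.25, f(0.6875) = -1.0625, f(1.125) = -2.375, f(1.5625) = -3.6875, f(2) = -5.
T_8 = (Δs/2)·[f(s_0) + 2f(s_1) + ... + 2f(s_{7}) + f(s_8)].
Sum = 0.875.

0.875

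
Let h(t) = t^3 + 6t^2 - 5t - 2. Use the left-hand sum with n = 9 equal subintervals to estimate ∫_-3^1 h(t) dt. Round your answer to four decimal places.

57.2840

Δt = (1 − (-3))/9 = 4/9.
Left endpoints: -3, -23/9, -19/9, -5/3, -11/9, -7/9, -1/3, 1/9, 5/9.
h(-3) = 40, h(-23/9) = 24256/729, h(-19/9) = 18872/729, h(-5/3) = 496/27, h(-11/9) = 8200/729, h(-7/9) = 3680/729, h(-1/3) = 8/27, h(1/9) = -1808/729, h(5/9) = -2008/729.
Sum = Δt · [h(-3) + h(-23/9) + h(-19/9) + ...].
Sum ≈ 57.2840.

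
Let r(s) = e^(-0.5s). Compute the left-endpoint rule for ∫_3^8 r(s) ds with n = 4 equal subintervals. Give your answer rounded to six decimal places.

0.550886

Δs = (8 − 3)/4 = 1.25.
Left endpoints: 3, 4.25, 5.5, 6.75.
r(3) ≈ 0.223130, r(4.25) ≈ 0.119433, r(5.5) ≈ 0.063928, r(6.75) ≈ 0.034218.
Sum = Δs · [r(3) + r(4.25) + r(5.5) + r(6.75)].
Sum ≈ 0.550886.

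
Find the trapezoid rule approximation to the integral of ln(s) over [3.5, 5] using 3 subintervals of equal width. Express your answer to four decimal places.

2.1607

Δs = (5 − 3.5)/3 = 0.5.
f(3.5) ≈ 1.2528, f(4) ≈ 1.3863, f(4.5) ≈ 1.5041, f(5) ≈ 1.6094.
T_3 = (Δs/2)·[f(s_0) + 2f(s_1) + 2f(s_2) + f(s_3)].
Sum ≈ 2.1607.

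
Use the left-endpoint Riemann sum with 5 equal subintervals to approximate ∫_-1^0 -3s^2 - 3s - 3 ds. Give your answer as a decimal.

Δs = (0 − (-1))/5 = 0.2.
Left endpoints: -1, -0.8, -0.6, -0.4, -0.2.
f(-1) = -3, f(-0.8) = -2.52, f(-0.6) = -2.28, f(-0.4) = -2.28, f(-0.2) = -2.52.
Sum = Δs · [f(-1) + f(-0.8) + f(-0.6) + f(-0.4) + f(-0.2)].
Sum = -2.52.

-2.52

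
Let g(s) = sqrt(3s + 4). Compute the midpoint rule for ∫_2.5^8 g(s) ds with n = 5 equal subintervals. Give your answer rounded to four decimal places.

Δs = (8 − 2.5)/5 = 1.1.
Midpoints: 3.05, 4.15, 5.25, 6.35, 7.45.
g(3.05) ≈ 3.6263, g(4.15) ≈ 4.0559, g(5.25) ≈ 4.4441, g(6.35) ≈ 4.8010, g(7.45) ≈ 5.1332.
Sum = Δs · [g(3.05) + g(4.15) + g(5.25) + g(6.35) + g(7.45)].
Sum ≈ 24.2666.

24.2666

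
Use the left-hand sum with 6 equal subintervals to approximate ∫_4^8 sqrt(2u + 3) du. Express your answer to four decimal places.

15.0953

Δu = (8 − 4)/6 = 2/3.
Left endpoints: 4, 14/3, 16/3, 6, 20/3, 22/3.
f(4) ≈ 3.3166, f(14/3) ≈ 3.5119, f(16/3) ≈ 3.6968, f(6) ≈ 3.8730, f(20/3) ≈ 4.0415, f(22/3) ≈ 4.2032.
Sum = Δu · [f(4) + f(14/3) + f(16/3) + ...].
Sum ≈ 15.0953.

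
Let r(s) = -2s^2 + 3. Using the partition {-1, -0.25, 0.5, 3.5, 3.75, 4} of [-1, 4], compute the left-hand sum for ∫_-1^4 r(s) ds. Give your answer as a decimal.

-1.25

Subinterval widths: 0.75, 0.75, 3, 0.25, 0.25.
Left endpoints: -1, -0.25, 0.5, 3.5, 3.75.
r(-1) = 1, r(-0.25) = 2.875, r(0.5) = 2.5, r(3.5) = -21.5, r(3.75) = -25.125.
Sum = Σ Δs_i · r(s_i).
Sum = -1.25.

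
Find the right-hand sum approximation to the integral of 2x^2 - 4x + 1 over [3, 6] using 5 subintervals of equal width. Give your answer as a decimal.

Δx = (6 − 3)/5 = 0.6.
Right endpoints: 3.6, 4.2, 4.8, 5.4, 6.
f(3.6) = 12.52, f(4.2) = 19.48, f(4.8) = 27.88, f(5.4) = 37.72, f(6) = 49.
Sum = Δx · [f(3.6) + f(4.2) + f(4.8) + f(5.4) + f(6)].
Sum = 87.96.

87.96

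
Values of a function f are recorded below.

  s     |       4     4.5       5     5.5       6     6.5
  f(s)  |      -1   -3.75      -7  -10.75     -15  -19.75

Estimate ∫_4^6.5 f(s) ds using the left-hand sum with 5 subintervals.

Δs = 0.5.
Sum = 0.5·[(-1) + (-3.75) + (-7) + (-10.75) + (-15)] = -18.75.

-18.75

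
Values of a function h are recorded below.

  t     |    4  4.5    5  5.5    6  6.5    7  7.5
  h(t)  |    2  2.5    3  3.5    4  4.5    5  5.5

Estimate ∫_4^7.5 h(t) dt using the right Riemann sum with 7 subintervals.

Δt = 0.5.
Sum = 0.5·[2.5 + 3 + 3.5 + 4 + 4.5 + 5 + 5.5] = 14.

14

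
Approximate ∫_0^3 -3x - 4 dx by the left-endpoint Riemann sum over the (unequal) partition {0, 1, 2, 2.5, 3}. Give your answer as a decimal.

Subinterval widths: 1, 1, 0.5, 0.5.
Left endpoints: 0, 1, 2, 2.5.
f(0) = -4, f(1) = -7, f(2) = -10, f(2.5) = -11.5.
Sum = Σ Δx_i · f(x_i).
Sum = -21.75.

-21.75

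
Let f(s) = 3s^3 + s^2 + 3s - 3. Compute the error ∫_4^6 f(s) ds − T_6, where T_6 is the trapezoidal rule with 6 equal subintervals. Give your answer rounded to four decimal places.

-1.7037

Exact integral: ∫_4^6 f(s) ds ≈ 854.666667.
T_6 ≈ 856.370370.
Error ≈ 854.666667 − 856.370370 ≈ -1.7037.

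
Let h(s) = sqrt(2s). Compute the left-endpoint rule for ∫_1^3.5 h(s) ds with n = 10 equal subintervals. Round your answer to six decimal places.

5.074957

Δs = (3.5 − 1)/10 = 0.25.
Left endpoints: 1, 1.25, 1.5, 1.75, 2, 2.25, 2.5, 2.75, 3, 3.25.
h(1) ≈ 1.414214, h(1.25) ≈ 1.581139, h(1.5) ≈ 1.732051, h(1.75) ≈ 1.870829, h(2) ≈ 2.000000, h(2.25) ≈ 2.121320, h(2.5) ≈ 2.236068, h(2.75) ≈ 2.345208, h(3) ≈ 2.449490, h(3.25) ≈ 2.549510.
Sum = Δs · [h(1) + h(1.25) + h(1.5) + ...].
Sum ≈ 5.074957.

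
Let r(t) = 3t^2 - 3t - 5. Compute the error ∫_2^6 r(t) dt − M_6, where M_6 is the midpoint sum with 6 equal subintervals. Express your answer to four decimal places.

Exact integral: ∫_2^6 r(t) dt = 140.
M_6 ≈ 139.555556.
Error ≈ 140 − 139.555556 ≈ 0.4444.

0.4444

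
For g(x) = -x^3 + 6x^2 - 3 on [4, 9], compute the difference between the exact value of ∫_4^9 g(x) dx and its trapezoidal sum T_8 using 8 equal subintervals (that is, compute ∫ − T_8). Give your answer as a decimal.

Exact integral: ∫_4^9 g(x) dx = -261.25.
T_8 = -265.64453125.
Error = -261.25 − (-265.64453125) = 4.39453125.

4.39453125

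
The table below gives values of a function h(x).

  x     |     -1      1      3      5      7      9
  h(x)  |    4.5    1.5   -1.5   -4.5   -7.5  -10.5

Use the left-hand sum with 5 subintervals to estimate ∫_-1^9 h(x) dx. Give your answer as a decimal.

-15

Δx = 2.
Sum = 2·[4.5 + 1.5 + (-1.5) + (-4.5) + (-7.5)] = -15.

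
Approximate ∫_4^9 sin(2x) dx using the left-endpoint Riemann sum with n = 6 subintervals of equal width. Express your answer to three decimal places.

0.420

Δx = (9 − 4)/6 = 5/6.
Left endpoints: 4, 29/6, 17/3, 6.5, 22/3, 49/6.
f(4) ≈ 0.989, f(29/6) ≈ -0.240, f(17/3) ≈ -0.943, f(6.5) ≈ 0.420, f(22/3) ≈ 0.863, f(49/6) ≈ -0.585.
Sum = Δx · [f(4) + f(29/6) + f(17/3) + ...].
Sum ≈ 0.420.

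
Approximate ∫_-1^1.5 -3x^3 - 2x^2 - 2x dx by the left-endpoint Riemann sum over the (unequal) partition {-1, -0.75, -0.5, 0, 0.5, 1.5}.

-0.27734375

Subinterval widths: 0.25, 0.25, 0.5, 0.5, 1.
Left endpoints: -1, -0.75, -0.5, 0, 0.5.
f(-1) = 3, f(-0.75) = 1.640625, f(-0.5) = 0.875, f(0) = 0, f(0.5) = -1.875.
Sum = Σ Δx_i · f(x_i).
Sum = -0.27734375.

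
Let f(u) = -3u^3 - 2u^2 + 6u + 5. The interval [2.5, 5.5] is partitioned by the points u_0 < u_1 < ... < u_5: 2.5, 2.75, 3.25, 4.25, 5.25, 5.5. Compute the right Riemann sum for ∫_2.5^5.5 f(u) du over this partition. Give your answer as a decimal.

-882.87109375

Subinterval widths: 0.25, 0.5, 1, 1, 0.25.
Right endpoints: 2.75, 3.25, 4.25, 5.25, 5.5.
f(2.75) = -56.015625, f(3.25) = -99.609375, f(4.25) = -235.921875, f(5.25) = -452.734375, f(5.5) = -521.625.
Sum = Σ Δu_i · f(u_i).
Sum = -882.87109375.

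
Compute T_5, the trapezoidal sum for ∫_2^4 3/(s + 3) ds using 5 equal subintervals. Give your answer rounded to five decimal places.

1.01020

Δs = (4 − 2)/5 = 0.4.
f(2) = 0.6, f(2.4) = 5/9, f(2.8) = 15/29, f(3.2) = 15/31, f(3.6) = 5/11, f(4) = 3/7.
T_5 = (Δs/2)·[f(s_0) + 2f(s_1) + ... + 2f(s_{4}) + f(s_5)].
Sum ≈ 1.01020.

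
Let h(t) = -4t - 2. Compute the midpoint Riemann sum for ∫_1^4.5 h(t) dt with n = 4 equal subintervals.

-45.5

Δt = (4.5 − 1)/4 = 0.875.
Midpoints: 1.4375, 2.3125, 3.1875, 4.0625.
h(1.4375) = -7.75, h(2.3125) = -11.25, h(3.1875) = -14.75, h(4.0625) = -18.25.
Sum = Δt · [h(1.4375) + h(2.3125) + h(3.1875) + h(4.0625)].
Sum = -45.5.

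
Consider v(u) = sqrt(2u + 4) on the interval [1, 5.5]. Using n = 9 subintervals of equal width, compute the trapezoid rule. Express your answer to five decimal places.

Δu = (5.5 − 1)/9 = 0.5.
v(1) ≈ 2.44949, v(1.5) ≈ 2.64575, v(2) ≈ 2.82843, v(2.5) ≈ 3.00000, v(3) ≈ 3.16228, v(3.5) ≈ 3.31662, v(4) ≈ 3.46410, v(4.5) ≈ 3.60555, v(5) ≈ 3.74166, v(5.5) ≈ 3.87298.
T_9 = (Δu/2)·[v(u_0) + 2v(u_1) + ... + 2v(u_{8}) + v(u_9)].
Sum ≈ 14.46281.

14.46281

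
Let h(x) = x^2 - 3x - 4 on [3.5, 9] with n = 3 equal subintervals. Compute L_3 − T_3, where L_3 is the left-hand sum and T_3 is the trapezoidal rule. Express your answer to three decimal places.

-47.896

L_3 ≈ 58.76852.
T_3 ≈ 106.66435.
L_3 − T_3 ≈ -47.896.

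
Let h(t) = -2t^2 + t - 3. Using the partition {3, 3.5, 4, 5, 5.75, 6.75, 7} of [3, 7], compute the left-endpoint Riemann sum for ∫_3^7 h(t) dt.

-173.21875

Subinterval widths: 0.5, 0.5, 1, 0.75, 1, 0.25.
Left endpoints: 3, 3.5, 4, 5, 5.75, 6.75.
h(3) = -18, h(3.5) = -24, h(4) = -31, h(5) = -48, h(5.75) = -63.375, h(6.75) = -87.375.
Sum = Σ Δt_i · h(t_i).
Sum = -173.21875.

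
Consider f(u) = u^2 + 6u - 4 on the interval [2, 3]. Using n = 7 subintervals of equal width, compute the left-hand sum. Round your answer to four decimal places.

Δu = (3 − 2)/7 = 1/7.
Left endpoints: 2, 15/7, 16/7, 17/7, 18/7, 19/7, 20/7.
f(2) = 12, f(15/7) = 659/49, f(16/7) = 732/49, f(17/7) = 807/49, f(18/7) = 884/49, f(19/7) = 963/49, f(20/7) = 1044/49.
Sum = Δu · [f(2) + f(15/7) + f(16/7) + ...].
Sum ≈ 16.5510.

16.5510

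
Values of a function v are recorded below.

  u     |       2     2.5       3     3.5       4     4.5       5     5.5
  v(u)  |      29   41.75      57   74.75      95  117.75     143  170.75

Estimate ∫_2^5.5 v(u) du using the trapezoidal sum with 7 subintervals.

Δu = 0.5.
T_7 = (0.5/2)·[29 + 2·41.75 + 2·57 + 2·74.75 + 2·95 + 2·117.75 + 2·143 + 170.75] = 314.5625.

314.5625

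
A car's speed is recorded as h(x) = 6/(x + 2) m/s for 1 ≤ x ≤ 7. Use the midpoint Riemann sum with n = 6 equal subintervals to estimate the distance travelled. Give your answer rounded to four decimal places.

6.5675

Δx = (7 − 1)/6 = 1.
Midpoints: 1.5, 2.5, 3.5, 4.5, 5.5, 6.5.
h(1.5) = 12/7, h(2.5) = 4/3, h(3.5) = 12/11, h(4.5) = 12/13, h(5.5) = 0.8, h(6.5) = 12/17.
Sum = Δx · [h(1.5) + h(2.5) + h(3.5) + ...].
Sum ≈ 6.5675.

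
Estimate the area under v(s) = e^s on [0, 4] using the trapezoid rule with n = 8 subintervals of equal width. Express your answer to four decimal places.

54.7102

Δs = (4 − 0)/8 = 0.5.
v(0) ≈ 1.0000, v(0.5) ≈ 1.6487, v(1) ≈ 2.7183, v(1.5) ≈ 4.4817, v(2) ≈ 7.3891, v(2.5) ≈ 12.1825, v(3) ≈ 20.0855, v(3.5) ≈ 33.1155, v(4) ≈ 54.5982.
T_8 = (Δs/2)·[v(s_0) + 2v(s_1) + ... + 2v(s_{7}) + v(s_8)].
Sum ≈ 54.7102.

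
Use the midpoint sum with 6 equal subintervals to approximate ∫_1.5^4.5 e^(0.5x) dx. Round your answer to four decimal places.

14.7032

Δx = (4.5 − 1.5)/6 = 0.5.
Midpoints: 1.75, 2.25, 2.75, 3.25, 3.75, 4.25.
f(1.75) ≈ 2.3989, f(2.25) ≈ 3.0802, f(2.75) ≈ 3.9551, f(3.25) ≈ 5.0784, f(3.75) ≈ 6.5208, f(4.25) ≈ 8.3729.
Sum = Δx · [f(1.75) + f(2.25) + f(2.75) + ...].
Sum ≈ 14.7032.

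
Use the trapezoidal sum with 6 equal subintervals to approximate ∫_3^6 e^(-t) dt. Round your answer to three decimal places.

Δt = (6 − 3)/6 = 0.5.
f(3) ≈ 0.050, f(3.5) ≈ 0.030, f(4) ≈ 0.018, f(4.5) ≈ 0.011, f(5) ≈ 0.007, f(5.5) ≈ 0.004, f(6) ≈ 0.002.
T_6 = (Δt/2)·[f(t_0) + 2f(t_1) + ... + 2f(t_{5}) + f(t_6)].
Sum ≈ 0.048.

0.048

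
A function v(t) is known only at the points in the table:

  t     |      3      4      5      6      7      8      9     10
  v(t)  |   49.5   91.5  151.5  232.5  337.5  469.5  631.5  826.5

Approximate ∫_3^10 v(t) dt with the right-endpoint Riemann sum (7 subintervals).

Δt = 1.
Sum = 1·[91.5 + 151.5 + 232.5 + 337.5 + 469.5 + 631.5 + 826.5] = 2740.5.

2740.5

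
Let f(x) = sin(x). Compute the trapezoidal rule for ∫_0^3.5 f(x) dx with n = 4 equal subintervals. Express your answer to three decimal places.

Δx = (3.5 − 0)/4 = 0.875.
f(0) ≈ 0.000, f(0.875) ≈ 0.768, f(1.75) ≈ 0.984, f(2.625) ≈ 0.494, f(3.5) ≈ -0.351.
T_4 = (Δx/2)·[f(x_0) + 2f(x_1) + 2f(x_2) + 2f(x_3) + f(x_4)].
Sum ≈ 1.811.

1.811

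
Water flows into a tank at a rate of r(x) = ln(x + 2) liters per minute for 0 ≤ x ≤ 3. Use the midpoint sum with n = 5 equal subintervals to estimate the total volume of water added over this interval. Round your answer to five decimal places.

3.66536

Δx = (3 − 0)/5 = 0.6.
Midpoints: 0.3, 0.9, 1.5, 2.1, 2.7.
r(0.3) ≈ 0.83291, r(0.9) ≈ 1.06471, r(1.5) ≈ 1.25276, r(2.1) ≈ 1.41099, r(2.7) ≈ 1.54756.
Sum = Δx · [r(0.3) + r(0.9) + r(1.5) + r(2.1) + r(2.7)].
Sum ≈ 3.66536.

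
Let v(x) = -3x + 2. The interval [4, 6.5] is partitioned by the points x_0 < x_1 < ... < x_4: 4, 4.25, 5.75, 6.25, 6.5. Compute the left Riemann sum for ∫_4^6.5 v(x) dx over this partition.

-30.4375

Subinterval widths: 0.25, 1.5, 0.5, 0.25.
Left endpoints: 4, 4.25, 5.75, 6.25.
v(4) = -10, v(4.25) = -10.75, v(5.75) = -15.25, v(6.25) = -16.75.
Sum = Σ Δx_i · v(x_i).
Sum = -30.4375.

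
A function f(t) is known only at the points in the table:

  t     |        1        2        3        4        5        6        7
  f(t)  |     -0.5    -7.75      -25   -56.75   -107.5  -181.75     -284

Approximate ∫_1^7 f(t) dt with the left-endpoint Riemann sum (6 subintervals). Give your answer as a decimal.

-379.25

Δt = 1.
Sum = 1·[(-0.5) + (-7.75) + (-25) + (-56.75) + (-107.5) + (-181.75)] = -379.25.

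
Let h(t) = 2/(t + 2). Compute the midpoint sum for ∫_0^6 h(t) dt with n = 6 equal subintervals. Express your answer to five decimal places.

2.75387

Δt = (6 − 0)/6 = 1.
Midpoints: 0.5, 1.5, 2.5, 3.5, 4.5, 5.5.
h(0.5) = 0.8, h(1.5) = 4/7, h(2.5) = 4/9, h(3.5) = 4/11, h(4.5) = 4/13, h(5.5) = 4/15.
Sum = Δt · [h(0.5) + h(1.5) + h(2.5) + ...].
Sum ≈ 2.75387.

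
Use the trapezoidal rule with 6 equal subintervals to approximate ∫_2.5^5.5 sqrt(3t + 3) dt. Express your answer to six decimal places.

Δt = (5.5 − 2.5)/6 = 0.5.
f(2.5) ≈ 3.240370, f(3) ≈ 3.464102, f(3.5) ≈ 3.674235, f(4) ≈ 3.872983, f(4.5) ≈ 4.062019, f(5) ≈ 4.242641, f(5.5) ≈ 4.415880.
T_6 = (Δt/2)·[f(t_0) + 2f(t_1) + ... + 2f(t_{5}) + f(t_6)].
Sum ≈ 11.572052.

11.572052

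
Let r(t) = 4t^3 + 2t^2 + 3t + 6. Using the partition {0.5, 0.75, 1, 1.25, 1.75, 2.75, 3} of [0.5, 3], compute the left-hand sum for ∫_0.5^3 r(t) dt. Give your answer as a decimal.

85.9375

Subinterval widths: 0.25, 0.25, 0.25, 0.5, 1, 0.25.
Left endpoints: 0.5, 0.75, 1, 1.25, 1.75, 2.75.
r(0.5) = 8.5, r(0.75) = 11.0625, r(1) = 15, r(1.25) = 20.6875, r(1.75) = 38.8125, r(2.75) = 112.5625.
Sum = Σ Δt_i · r(t_i).
Sum = 85.9375.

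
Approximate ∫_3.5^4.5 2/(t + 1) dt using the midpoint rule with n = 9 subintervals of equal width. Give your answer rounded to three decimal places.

Δt = (4.5 − 3.5)/9 = 1/9.
Midpoints: 32/9, 11/3, 34/9, 35/9, 4, 37/9, 38/9, 13/3, 40/9.
f(32/9) = 18/41, f(11/3) = 3/7, f(34/9) = 18/43, f(35/9) = 9/22, f(4) = 0.4, f(37/9) = 9/23, f(38/9) = 18/47, f(13/3) = 0.375, f(40/9) = 18/49.
Sum = Δt · [f(32/9) + f(11/3) + f(34/9) + ...].
Sum ≈ 0.401.

0.401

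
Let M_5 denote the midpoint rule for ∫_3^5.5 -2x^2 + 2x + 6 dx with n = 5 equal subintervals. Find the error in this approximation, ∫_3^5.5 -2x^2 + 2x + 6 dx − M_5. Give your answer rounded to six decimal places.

-0.104167

Exact integral: ∫_3^5.5 f(x) dx ≈ -56.66666667.
M_5 = -56.5625.
Error ≈ -56.66666667 − (-56.5625) ≈ -0.104167.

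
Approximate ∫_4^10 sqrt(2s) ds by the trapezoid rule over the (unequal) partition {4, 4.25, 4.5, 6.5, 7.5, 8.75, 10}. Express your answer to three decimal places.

22.247

Subinterval widths: 0.25, 0.25, 2, 1, 1.25, 1.25.
f(4) ≈ 2.828, f(4.25) ≈ 2.915, f(4.5) ≈ 3.000, f(6.5) ≈ 3.606, f(7.5) ≈ 3.873, f(8.75) ≈ 4.183, f(10) ≈ 4.472.
On each subinterval the trapezoid contributes (Δs_i/2)·[f(s_{i-1}) + f(s_i)].
Sum ≈ 22.247.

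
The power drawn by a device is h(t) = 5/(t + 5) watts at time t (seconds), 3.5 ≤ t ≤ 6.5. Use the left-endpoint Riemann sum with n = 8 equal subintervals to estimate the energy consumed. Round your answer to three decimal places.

1.541

Δt = (6.5 − 3.5)/8 = 0.375.
Left endpoints: 3.5, 3.875, 4.25, 4.625, 5, 5.375, 5.75, 6.125.
h(3.5) = 10/17, h(3.875) = 40/71, h(4.25) = 20/37, h(4.625) = 40/77, h(5) = 0.5, h(5.375) = 40/83, h(5.75) = 20/43, h(6.125) = 40/89.
Sum = Δt · [h(3.5) + h(3.875) + h(4.25) + ...].
Sum ≈ 1.541.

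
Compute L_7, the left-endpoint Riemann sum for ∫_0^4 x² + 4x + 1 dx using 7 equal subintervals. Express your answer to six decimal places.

Δx = (4 − 0)/7 = 4/7.
Left endpoints: 0, 4/7, 8/7, 12/7, 16/7, 20/7, 24/7.
f(0) = 1, f(4/7) = 177/49, f(8/7) = 337/49, f(12/7) = 529/49, f(16/7) = 753/49, f(20/7) = 1009/49, f(24/7) = 1297/49.
Sum = Δx · [f(0) + f(4/7) + f(8/7) + ...].
Sum ≈ 48.408163.

48.408163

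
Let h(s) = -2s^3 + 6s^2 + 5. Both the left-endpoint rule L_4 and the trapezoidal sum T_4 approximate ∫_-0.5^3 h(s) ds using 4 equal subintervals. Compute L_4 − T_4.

0.765625

L_4 ≈ 31.3769531.
T_4 ≈ 30.6113281.
L_4 − T_4 = 0.765625.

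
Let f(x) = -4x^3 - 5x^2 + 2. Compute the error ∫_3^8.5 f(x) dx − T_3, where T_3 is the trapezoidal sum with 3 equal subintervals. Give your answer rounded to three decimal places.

227.995

Exact integral: ∫_3^8.5 f(x) dx ≈ -6106.60417.
T_3 ≈ -6334.59954.
Error ≈ -6106.60417 − (-6334.59954) ≈ 227.995.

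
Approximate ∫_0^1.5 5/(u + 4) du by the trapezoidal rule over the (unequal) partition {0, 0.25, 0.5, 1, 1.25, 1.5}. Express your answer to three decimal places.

Subinterval widths: 0.25, 0.25, 0.5, 0.25, 0.25.
f(0) = 1.25, f(0.25) = 20/17, f(0.5) = 10/9, f(1) = 1, f(1.25) = 20/21, f(1.5) = 10/11.
On each subinterval the trapezoid contributes (Δu_i/2)·[f(u_{i-1}) + f(u_i)].
Sum ≈ 1.594.

1.594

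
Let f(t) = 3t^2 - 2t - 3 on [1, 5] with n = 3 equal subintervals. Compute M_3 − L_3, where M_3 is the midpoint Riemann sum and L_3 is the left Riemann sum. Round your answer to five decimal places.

M_3 ≈ 86.2222222.
L_3 ≈ 48.8888889.
M_3 − L_3 ≈ 37.33333.

37.33333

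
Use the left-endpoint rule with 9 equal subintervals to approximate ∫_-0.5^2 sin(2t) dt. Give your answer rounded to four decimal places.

Δt = (2 − (-0.5))/9 = 5/18.
Left endpoints: -0.5, -2/9, 1/18, 1/3, 11/18, 8/9, 7/6, 13/9, 31/18.
f(-0.5) ≈ -0.8415, f(-2/9) ≈ -0.4300, f(1/18) ≈ 0.1109, f(1/3) ≈ 0.6184, f(11/18) ≈ 0.9399, f(8/9) ≈ 0.9787, f(7/6) ≈ 0.7231, f(13/9) ≈ 0.2500, f(31/18) ≈ -0.2982.
Sum = Δt · [f(-0.5) + f(-2/9) + f(1/18) + ...].
Sum ≈ 0.5698.

0.5698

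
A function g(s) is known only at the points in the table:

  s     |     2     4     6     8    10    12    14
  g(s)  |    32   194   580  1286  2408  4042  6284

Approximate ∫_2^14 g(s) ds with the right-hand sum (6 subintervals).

29588

Δs = 2.
Sum = 2·[194 + 580 + 1286 + 2408 + 4042 + 6284] = 29588.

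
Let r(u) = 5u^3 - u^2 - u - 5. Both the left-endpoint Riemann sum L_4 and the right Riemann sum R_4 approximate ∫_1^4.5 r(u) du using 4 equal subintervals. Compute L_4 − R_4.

L_4 ≈ 284.9423828.
R_4 ≈ 659.3330078.
L_4 − R_4 = -374.390625.

-374.390625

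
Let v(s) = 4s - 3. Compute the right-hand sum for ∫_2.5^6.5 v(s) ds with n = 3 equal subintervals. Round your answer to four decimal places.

Δs = (6.5 − 2.5)/3 = 4/3.
Right endpoints: 23/6, 31/6, 6.5.
v(23/6) = 37/3, v(31/6) = 53/3, v(6.5) = 23.
Sum = Δs · [v(23/6) + v(31/6) + v(6.5)].
Sum ≈ 70.6667.

70.6667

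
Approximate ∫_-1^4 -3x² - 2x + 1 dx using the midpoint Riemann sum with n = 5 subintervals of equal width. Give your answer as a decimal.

Δx = (4 − (-1))/5 = 1.
Midpoints: -0.5, 0.5, 1.5, 2.5, 3.5.
f(-0.5) = 1.25, f(0.5) = -0.75, f(1.5) = -8.75, f(2.5) = -22.75, f(3.5) = -42.75.
Sum = Δx · [f(-0.5) + f(0.5) + f(1.5) + f(2.5) + f(3.5)].
Sum = -73.75.

-73.75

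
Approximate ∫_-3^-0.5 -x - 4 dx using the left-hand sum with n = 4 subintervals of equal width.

-4.84375

Δx = (-0.5 − (-3))/4 = 0.625.
Left endpoints: -3, -2.375, -1.75, -1.125.
f(-3) = -1, f(-2.375) = -1.625, f(-1.75) = -2.25, f(-1.125) = -2.875.
Sum = Δx · [f(-3) + f(-2.375) + f(-1.75) + f(-1.125)].
Sum = -4.84375.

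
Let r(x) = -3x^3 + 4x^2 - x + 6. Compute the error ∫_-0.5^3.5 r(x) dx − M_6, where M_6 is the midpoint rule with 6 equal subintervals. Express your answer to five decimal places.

Exact integral: ∫_-0.5^3.5 r(x) dx ≈ -37.1666667.
M_6 ≈ -35.7592593.
Error ≈ -37.1666667 − (-35.7592593) ≈ -1.40741.

-1.40741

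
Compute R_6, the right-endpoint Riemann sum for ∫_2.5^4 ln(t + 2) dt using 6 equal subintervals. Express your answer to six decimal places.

Δt = (4 − 2.5)/6 = 0.25.
Right endpoints: 2.75, 3, 3.25, 3.5, 3.75, 4.
f(2.75) ≈ 1.558145, f(3) ≈ 1.609438, f(3.25) ≈ 1.658228, f(3.5) ≈ 1.704748, f(3.75) ≈ 1.749200, f(4) ≈ 1.791759.
Sum = Δt · [f(2.75) + f(3) + f(3.25) + ...].
Sum ≈ 2.517880.

2.517880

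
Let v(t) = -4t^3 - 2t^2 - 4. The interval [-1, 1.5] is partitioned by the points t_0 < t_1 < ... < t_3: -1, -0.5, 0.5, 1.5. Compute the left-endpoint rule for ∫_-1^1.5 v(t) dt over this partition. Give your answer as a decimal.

-10

Subinterval widths: 0.5, 1, 1.
Left endpoints: -1, -0.5, 0.5.
v(-1) = -2, v(-0.5) = -4, v(0.5) = -5.
Sum = Σ Δt_i · v(t_i).
Sum = -10.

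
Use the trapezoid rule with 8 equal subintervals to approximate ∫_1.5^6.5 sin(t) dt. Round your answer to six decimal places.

Δt = (6.5 − 1.5)/8 = 0.625.
f(1.5) ≈ 0.997495, f(2.125) ≈ 0.850320, f(2.75) ≈ 0.381661, f(3.375) ≈ -0.231294, f(4) ≈ -0.756802, f(4.625) ≈ -0.996184, f(5.25) ≈ -0.858934, f(5.875) ≈ -0.396944, f(6.5) ≈ 0.215120.
T_8 = (Δt/2)·[f(t_0) + 2f(t_1) + ... + 2f(t_{7}) + f(t_8)].
Sum ≈ -0.876169.

-0.876169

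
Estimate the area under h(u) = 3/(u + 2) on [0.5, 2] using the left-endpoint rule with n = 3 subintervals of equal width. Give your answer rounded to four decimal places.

1.5286

Δu = (2 − 0.5)/3 = 0.5.
Left endpoints: 0.5, 1, 1.5.
h(0.5) = 1.2, h(1) = 1, h(1.5) = 6/7.
Sum = Δu · [h(0.5) + h(1) + h(1.5)].
Sum ≈ 1.5286.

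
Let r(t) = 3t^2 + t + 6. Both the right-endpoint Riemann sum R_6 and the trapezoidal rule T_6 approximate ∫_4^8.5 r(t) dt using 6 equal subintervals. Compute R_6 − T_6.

R_6 = 671.484375.
T_6 = 606.515625.
R_6 − T_6 = 64.96875.

64.96875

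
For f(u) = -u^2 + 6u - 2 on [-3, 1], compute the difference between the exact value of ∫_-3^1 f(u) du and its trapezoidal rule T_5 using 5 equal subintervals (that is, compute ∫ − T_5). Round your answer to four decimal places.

Exact integral: ∫_-3^1 f(u) du ≈ -41.333333.
T_5 = -41.76.
Error ≈ -41.333333 − (-41.76) ≈ 0.4267.

0.4267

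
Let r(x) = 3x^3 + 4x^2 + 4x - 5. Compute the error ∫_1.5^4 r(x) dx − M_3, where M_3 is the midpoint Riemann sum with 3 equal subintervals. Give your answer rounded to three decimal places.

4.159

Exact integral: ∫_1.5^4 r(x) dx ≈ 284.03646.
M_3 ≈ 279.87703.
Error ≈ 284.03646 − 279.87703 ≈ 4.159.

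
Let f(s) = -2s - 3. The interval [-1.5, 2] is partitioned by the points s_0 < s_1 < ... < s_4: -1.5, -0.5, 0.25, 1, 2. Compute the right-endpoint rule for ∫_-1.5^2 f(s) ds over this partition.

-15.375

Subinterval widths: 1, 0.75, 0.75, 1.
Right endpoints: -0.5, 0.25, 1, 2.
f(-0.5) = -2, f(0.25) = -3.5, f(1) = -5, f(2) = -7.
Sum = Σ Δs_i · f(s_i).
Sum = -15.375.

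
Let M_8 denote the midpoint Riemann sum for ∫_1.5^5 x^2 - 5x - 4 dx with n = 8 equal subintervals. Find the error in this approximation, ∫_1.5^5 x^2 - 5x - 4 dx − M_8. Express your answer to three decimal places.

0.056

Exact integral: ∫_1.5^5 f(x) dx ≈ -30.33333.
M_8 ≈ -30.38916.
Error ≈ -30.33333 − (-30.38916) ≈ 0.056.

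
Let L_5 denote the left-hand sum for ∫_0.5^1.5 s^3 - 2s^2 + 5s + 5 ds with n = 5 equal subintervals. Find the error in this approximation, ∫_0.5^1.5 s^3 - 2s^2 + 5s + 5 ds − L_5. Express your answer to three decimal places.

0.418

Exact integral: ∫_0.5^1.5 f(s) ds ≈ 9.08333.
L_5 = 8.665.
Error ≈ 9.08333 − 8.665 ≈ 0.418.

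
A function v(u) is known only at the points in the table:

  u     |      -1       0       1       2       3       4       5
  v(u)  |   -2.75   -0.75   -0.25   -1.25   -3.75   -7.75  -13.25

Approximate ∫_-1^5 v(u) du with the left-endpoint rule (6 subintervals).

-16.5

Δu = 1.
Sum = 1·[(-2.75) + (-0.75) + (-0.25) + (-1.25) + (-3.75) + (-7.75)] = -16.5.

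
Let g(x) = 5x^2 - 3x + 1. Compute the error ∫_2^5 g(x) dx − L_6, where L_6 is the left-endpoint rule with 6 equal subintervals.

Exact integral: ∫_2^5 g(x) dx = 166.5.
L_6 = 143.125.
Error = 166.5 − 143.125 = 23.375.

23.375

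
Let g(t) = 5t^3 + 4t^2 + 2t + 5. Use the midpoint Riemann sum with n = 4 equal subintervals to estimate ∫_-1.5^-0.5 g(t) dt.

Δt = (-0.5 − (-1.5))/4 = 0.25.
Midpoints: -1.375, -1.125, -0.875, -0.625.
g(-1.375) = -1631/512, g(-1.125) = 355/512, g(-0.875) = 1517/512, g(-0.625) = 2095/512.
Sum = Δt · [g(-1.375) + g(-1.125) + g(-0.875) + g(-0.625)].
Sum = 1.140625.

1.140625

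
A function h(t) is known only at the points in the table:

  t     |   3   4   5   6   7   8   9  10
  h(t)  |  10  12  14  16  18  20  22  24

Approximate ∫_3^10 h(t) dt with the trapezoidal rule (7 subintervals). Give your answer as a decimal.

Δt = 1.
T_7 = (1/2)·[10 + 2·12 + 2·14 + 2·16 + 2·18 + 2·20 + 2·22 + 24] = 119.

119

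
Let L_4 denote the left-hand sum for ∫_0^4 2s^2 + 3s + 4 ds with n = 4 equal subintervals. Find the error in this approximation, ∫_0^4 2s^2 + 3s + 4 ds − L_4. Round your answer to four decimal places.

20.6667

Exact integral: ∫_0^4 f(s) ds ≈ 82.666667.
L_4 = 62.
Error ≈ 82.666667 − 62 ≈ 20.6667.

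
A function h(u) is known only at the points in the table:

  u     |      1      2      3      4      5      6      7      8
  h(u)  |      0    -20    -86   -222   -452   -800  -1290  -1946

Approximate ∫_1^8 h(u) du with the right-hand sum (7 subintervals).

-4816

Δu = 1.
Sum = 1·[(-20) + (-86) + (-222) + (-452) + (-800) + (-1290) + (-1946)] = -4816.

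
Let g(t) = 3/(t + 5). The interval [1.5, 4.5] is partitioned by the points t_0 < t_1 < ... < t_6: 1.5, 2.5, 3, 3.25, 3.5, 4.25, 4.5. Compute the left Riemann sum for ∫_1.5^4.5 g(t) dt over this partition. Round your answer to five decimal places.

1.19198

Subinterval widths: 1, 0.5, 0.25, 0.25, 0.75, 0.25.
Left endpoints: 1.5, 2.5, 3, 3.25, 3.5, 4.25.
g(1.5) = 6/13, g(2.5) = 0.4, g(3) = 0.375, g(3.25) = 4/11, g(3.5) = 6/17, g(4.25) = 12/37.
Sum = Σ Δt_i · g(t_i).
Sum ≈ 1.19198.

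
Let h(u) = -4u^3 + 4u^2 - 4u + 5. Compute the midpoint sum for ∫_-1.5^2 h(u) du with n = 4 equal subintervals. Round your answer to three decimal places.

Δu = (2 − (-1.5))/4 = 0.875.
Midpoints: -1.0625, -0.1875, 0.6875, 1.5625.
h(-1.0625) = 19009/1024, h(-0.1875) = 6059/1024, h(0.6875) = 2909/1024, h(1.5625) = -6905/1024.
Sum = Δu · [h(-1.0625) + h(-0.1875) + h(0.6875) + h(1.5625)].
Sum ≈ 18.006.

18.006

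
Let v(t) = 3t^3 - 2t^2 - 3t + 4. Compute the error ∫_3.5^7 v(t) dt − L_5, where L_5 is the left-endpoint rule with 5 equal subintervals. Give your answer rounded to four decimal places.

272.7973

Exact integral: ∫_3.5^7 v(t) dt ≈ 1446.994792.
L_5 = 1174.1975.
Error ≈ 1446.994792 − 1174.1975 ≈ 272.7973.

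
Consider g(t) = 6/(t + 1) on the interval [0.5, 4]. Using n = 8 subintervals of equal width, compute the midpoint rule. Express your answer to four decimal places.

Δt = (4 − 0.5)/8 = 0.4375.
Midpoints: 0.71875, 1.15625, 1.59375, 2.03125, 2.46875, 2.90625, 3.34375, 3.78125.
g(0.71875) = 192/55, g(1.15625) = 64/23, g(1.59375) = 192/83, g(2.03125) = 192/97, g(2.46875) = 64/37, g(2.90625) = 1.536, g(3.34375) = 192/139, g(3.78125) = 64/51.
Sum = Δt · [g(0.71875) + g(1.15625) + g(1.59375) + ...].
Sum ≈ 7.2048.

7.2048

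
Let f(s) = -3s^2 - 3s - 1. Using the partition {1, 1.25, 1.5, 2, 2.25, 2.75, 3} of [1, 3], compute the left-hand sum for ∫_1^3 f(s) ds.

Subinterval widths: 0.25, 0.25, 0.5, 0.25, 0.5, 0.25.
Left endpoints: 1, 1.25, 1.5, 2, 2.25, 2.75.
f(1) = -7, f(1.25) = -9.4375, f(1.5) = -12.25, f(2) = -19, f(2.25) = -22.9375, f(2.75) = -31.9375.
Sum = Σ Δs_i · f(s_i).
Sum = -34.4375.

-34.4375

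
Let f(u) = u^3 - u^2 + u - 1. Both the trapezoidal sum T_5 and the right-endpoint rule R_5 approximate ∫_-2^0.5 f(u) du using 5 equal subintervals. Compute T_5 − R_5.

T_5 = -11.40625.
R_5 = -7.8125.
T_5 − R_5 = -3.59375.

-3.59375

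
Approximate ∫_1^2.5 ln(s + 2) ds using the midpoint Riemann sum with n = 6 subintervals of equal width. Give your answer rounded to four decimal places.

1.9728

Δs = (2.5 − 1)/6 = 0.25.
Midpoints: 1.125, 1.375, 1.625, 1.875, 2.125, 2.375.
f(1.125) ≈ 1.1394, f(1.375) ≈ 1.2164, f(1.625) ≈ 1.2879, f(1.875) ≈ 1.3545, f(2.125) ≈ 1.4171, f(2.375) ≈ 1.4759.
Sum = Δs · [f(1.125) + f(1.375) + f(1.625) + ...].
Sum ≈ 1.9728.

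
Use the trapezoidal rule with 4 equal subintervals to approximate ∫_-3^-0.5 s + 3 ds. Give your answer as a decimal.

Δs = (-0.5 − (-3))/4 = 0.625.
f(-3) = 0, f(-2.375) = 0.625, f(-1.75) = 1.25, f(-1.125) = 1.875, f(-0.5) = 2.5.
T_4 = (Δs/2)·[f(s_0) + 2f(s_1) + 2f(s_2) + 2f(s_3) + f(s_4)].
Sum = 3.125.

3.125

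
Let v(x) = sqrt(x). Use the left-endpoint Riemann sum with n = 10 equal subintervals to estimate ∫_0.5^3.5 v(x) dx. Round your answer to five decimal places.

Δx = (3.5 − 0.5)/10 = 0.3.
Left endpoints: 0.5, 0.8, 1.1, 1.4, 1.7, 2, 2.3, 2.6, 2.9, 3.2.
v(0.5) ≈ 0.70711, v(0.8) ≈ 0.89443, v(1.1) ≈ 1.04881, v(1.4) ≈ 1.18322, v(1.7) ≈ 1.30384, v(2) ≈ 1.41421, v(2.3) ≈ 1.51658, v(2.6) ≈ 1.61245, v(2.9) ≈ 1.70294, v(3.2) ≈ 1.78885.
Sum = Δx · [v(0.5) + v(0.8) + v(1.1) + ...].
Sum ≈ 3.95173.

3.95173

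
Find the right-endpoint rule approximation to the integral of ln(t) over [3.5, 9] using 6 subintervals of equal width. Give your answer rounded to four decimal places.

10.3110

Δt = (9 − 3.5)/6 = 11/12.
Right endpoints: 53/12, 16/3, 6.25, 43/6, 97/12, 9.
f(53/12) ≈ 1.4854, f(16/3) ≈ 1.6740, f(6.25) ≈ 1.8326, f(43/6) ≈ 1.9694, f(97/12) ≈ 2.0898, f(9) ≈ 2.1972.
Sum = Δt · [f(53/12) + f(16/3) + f(6.25) + ...].
Sum ≈ 10.3110.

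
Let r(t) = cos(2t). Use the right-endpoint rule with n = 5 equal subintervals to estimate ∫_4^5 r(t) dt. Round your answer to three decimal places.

-0.826

Δt = (5 − 4)/5 = 0.2.
Right endpoints: 4.2, 4.4, 4.6, 4.8, 5.
r(4.2) ≈ -0.519, r(4.4) ≈ -0.811, r(4.6) ≈ -0.975, r(4.8) ≈ -0.985, r(5) ≈ -0.839.
Sum = Δt · [r(4.2) + r(4.4) + r(4.6) + r(4.8) + r(5)].
Sum ≈ -0.826.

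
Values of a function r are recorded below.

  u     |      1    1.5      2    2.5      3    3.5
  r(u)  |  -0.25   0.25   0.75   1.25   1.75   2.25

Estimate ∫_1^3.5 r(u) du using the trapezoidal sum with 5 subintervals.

Δu = 0.5.
T_5 = (0.5/2)·[(-0.25) + 2·0.25 + 2·0.75 + 2·1.25 + 2·1.75 + 2.25] = 2.5.

2.5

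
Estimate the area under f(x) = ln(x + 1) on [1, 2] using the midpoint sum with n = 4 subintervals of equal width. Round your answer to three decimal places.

Δx = (2 − 1)/4 = 0.25.
Midpoints: 1.125, 1.375, 1.625, 1.875.
f(1.125) ≈ 0.754, f(1.375) ≈ 0.865, f(1.625) ≈ 0.965, f(1.875) ≈ 1.056.
Sum = Δx · [f(1.125) + f(1.375) + f(1.625) + f(1.875)].
Sum ≈ 0.910.

0.910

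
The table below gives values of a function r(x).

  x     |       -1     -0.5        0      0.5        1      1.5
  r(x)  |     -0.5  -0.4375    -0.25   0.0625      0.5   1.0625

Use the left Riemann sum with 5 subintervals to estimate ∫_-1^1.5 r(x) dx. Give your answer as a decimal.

Δx = 0.5.
Sum = 0.5·[(-0.5) + (-0.4375) + (-0.25) + 0.0625 + 0.5] = -0.3125.

-0.3125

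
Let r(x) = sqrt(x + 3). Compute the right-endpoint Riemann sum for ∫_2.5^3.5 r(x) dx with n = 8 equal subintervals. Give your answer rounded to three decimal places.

Δx = (3.5 − 2.5)/8 = 0.125.
Right endpoints: 2.625, 2.75, 2.875, 3, 3.125, 3.25, 3.375, 3.5.
r(2.625) ≈ 2.372, r(2.75) ≈ 2.398, r(2.875) ≈ 2.424, r(3) ≈ 2.449, r(3.125) ≈ 2.475, r(3.25) ≈ 2.500, r(3.375) ≈ 2.525, r(3.5) ≈ 2.550.
Sum = Δx · [r(2.625) + r(2.75) + r(2.875) + ...].
Sum ≈ 2.462.

2.462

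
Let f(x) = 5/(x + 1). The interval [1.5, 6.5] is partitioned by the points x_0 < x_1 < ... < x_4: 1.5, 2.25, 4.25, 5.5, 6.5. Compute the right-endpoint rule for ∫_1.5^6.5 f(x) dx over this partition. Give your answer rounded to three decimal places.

Subinterval widths: 0.75, 2, 1.25, 1.
Right endpoints: 2.25, 4.25, 5.5, 6.5.
f(2.25) = 20/13, f(4.25) = 20/21, f(5.5) = 10/13, f(6.5) = 2/3.
Sum = Σ Δx_i · f(x_i).
Sum ≈ 4.687.

4.687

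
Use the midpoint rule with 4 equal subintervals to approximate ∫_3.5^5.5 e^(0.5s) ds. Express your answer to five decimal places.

Δs = (5.5 − 3.5)/4 = 0.5.
Midpoints: 3.75, 4.25, 4.75, 5.25.
f(3.75) ≈ 6.52082, f(4.25) ≈ 8.37290, f(4.75) ≈ 10.75101, f(5.25) ≈ 13.80457.
Sum = Δs · [f(3.75) + f(4.25) + f(4.75) + f(5.25)].
Sum ≈ 19.72465.

19.72465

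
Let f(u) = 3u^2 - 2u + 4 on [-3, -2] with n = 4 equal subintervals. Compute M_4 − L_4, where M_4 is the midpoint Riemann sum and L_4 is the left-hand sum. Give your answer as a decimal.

M_4 = 27.984375.
L_4 = 30.15625.
M_4 − L_4 = -2.171875.

-2.171875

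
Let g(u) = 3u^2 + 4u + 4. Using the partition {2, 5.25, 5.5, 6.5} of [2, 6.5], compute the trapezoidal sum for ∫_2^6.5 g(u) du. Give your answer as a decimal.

Subinterval widths: 3.25, 0.25, 1.
g(2) = 24, g(5.25) = 107.6875, g(5.5) = 116.75, g(6.5) = 156.75.
On each subinterval the trapezoid contributes (Δu_i/2)·[g(u_{i-1}) + g(u_i)].
Sum = 378.796875.

378.796875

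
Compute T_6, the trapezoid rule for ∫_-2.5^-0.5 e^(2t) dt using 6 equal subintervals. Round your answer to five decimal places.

0.18721

Δt = (-0.5 − (-2.5))/6 = 1/3.
f(-2.5) ≈ 0.00674, f(-13/6) ≈ 0.01312, f(-11/6) ≈ 0.02556, f(-1.5) ≈ 0.04979, f(-7/6) ≈ 0.09697, f(-5/6) ≈ 0.18888, f(-0.5) ≈ 0.36788.
T_6 = (Δt/2)·[f(t_0) + 2f(t_1) + ... + 2f(t_{5}) + f(t_6)].
Sum ≈ 0.18721.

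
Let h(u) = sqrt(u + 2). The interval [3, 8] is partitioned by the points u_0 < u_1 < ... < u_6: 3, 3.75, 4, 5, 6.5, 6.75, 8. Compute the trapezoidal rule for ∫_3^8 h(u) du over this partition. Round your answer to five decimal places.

13.62160

Subinterval widths: 0.75, 0.25, 1, 1.5, 0.25, 1.25.
h(3) ≈ 2.23607, h(3.75) ≈ 2.39792, h(4) ≈ 2.44949, h(5) ≈ 2.64575, h(6.5) ≈ 2.91548, h(6.75) ≈ 2.95804, h(8) ≈ 3.16228.
On each subinterval the trapezoid contributes (Δu_i/2)·[h(u_{i-1}) + h(u_i)].
Sum ≈ 13.62160.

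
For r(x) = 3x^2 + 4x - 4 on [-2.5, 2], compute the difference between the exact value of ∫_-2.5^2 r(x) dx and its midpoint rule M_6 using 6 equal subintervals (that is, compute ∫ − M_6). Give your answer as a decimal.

Exact integral: ∫_-2.5^2 r(x) dx = 1.125.
M_6 = 0.4921875.
Error = 1.125 − 0.4921875 = 0.6328125.

0.6328125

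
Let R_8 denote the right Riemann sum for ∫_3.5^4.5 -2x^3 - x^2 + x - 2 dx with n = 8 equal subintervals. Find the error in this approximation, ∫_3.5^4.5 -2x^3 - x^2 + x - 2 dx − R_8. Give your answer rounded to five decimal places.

Exact integral: ∫_3.5^4.5 f(x) dx ≈ -144.0833333.
R_8 = -150.6171875.
Error ≈ -144.0833333 − (-150.6171875) ≈ 6.53385.

6.53385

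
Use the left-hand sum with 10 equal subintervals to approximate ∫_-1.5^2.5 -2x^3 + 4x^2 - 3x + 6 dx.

Δx = (2.5 − (-1.5))/10 = 0.4.
Left endpoints: -1.5, -1.1, -0.7, -0.3, 0.1, 0.5, 0.9, 1.3, 1.7, 2.1.
f(-1.5) = 26.25, f(-1.1) = 16.802, f(-0.7) = 10.746, f(-0.3) = 7.314, f(0.1) = 5.738, f(0.5) = 5.25, f(0.9) = 5.082, f(1.3) = 4.466, f(1.7) = 2.634, f(2.1) = -1.182.
Sum = Δx · [f(-1.5) + f(-1.1) + f(-0.7) + ...].
Sum = 33.24.

33.24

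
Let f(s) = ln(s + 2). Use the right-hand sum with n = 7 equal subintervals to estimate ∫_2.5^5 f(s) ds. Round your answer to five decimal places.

Δs = (5 − 2.5)/7 = 5/14.
Right endpoints: 20/7, 45/14, 25/7, 55/14, 30/7, 65/14, 5.
f(20/7) ≈ 1.58045, f(45/14) ≈ 1.65140, f(25/7) ≈ 1.71765, f(55/14) ≈ 1.77978, f(30/7) ≈ 1.83828, f(65/14) ≈ 1.89354, f(5) ≈ 1.94591.
Sum = Δs · [f(20/7) + f(45/14) + f(25/7) + ...].
Sum ≈ 4.43108.

4.43108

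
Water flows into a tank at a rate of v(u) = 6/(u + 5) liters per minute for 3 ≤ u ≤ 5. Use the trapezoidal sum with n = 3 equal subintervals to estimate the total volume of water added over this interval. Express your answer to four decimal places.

Δu = (5 − 3)/3 = 2/3.
v(3) = 0.75, v(11/3) = 9/13, v(13/3) = 9/14, v(5) = 0.6.
T_3 = (Δu/2)·[v(u_0) + 2v(u_1) + 2v(u_2) + v(u_3)].
Sum ≈ 1.3401.

1.3401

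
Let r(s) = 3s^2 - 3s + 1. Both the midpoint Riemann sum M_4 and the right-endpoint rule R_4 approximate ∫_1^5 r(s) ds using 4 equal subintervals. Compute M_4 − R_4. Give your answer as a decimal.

-33

M_4 = 91.
R_4 = 124.
M_4 − R_4 = -33.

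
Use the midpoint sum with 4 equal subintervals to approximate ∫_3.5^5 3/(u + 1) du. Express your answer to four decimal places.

Δu = (5 − 3.5)/4 = 0.375.
Midpoints: 3.6875, 4.0625, 4.4375, 4.8125.
f(3.6875) = 0.64, f(4.0625) = 16/27, f(4.4375) = 16/29, f(4.8125) = 16/31.
Sum = Δu · [f(3.6875) + f(4.0625) + f(4.4375) + f(4.8125)].
Sum ≈ 0.8627.

0.8627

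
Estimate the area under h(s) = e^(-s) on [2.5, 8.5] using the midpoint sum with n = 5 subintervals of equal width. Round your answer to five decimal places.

Δs = (8.5 − 2.5)/5 = 1.2.
Midpoints: 3.1, 4.3, 5.5, 6.7, 7.9.
h(3.1) ≈ 0.04505, h(4.3) ≈ 0.01357, h(5.5) ≈ 0.00409, h(6.7) ≈ 0.00123, h(7.9) ≈ 0.00037.
Sum = Δs · [h(3.1) + h(4.3) + h(5.5) + h(6.7) + h(7.9)].
Sum ≈ 0.07717.

0.07717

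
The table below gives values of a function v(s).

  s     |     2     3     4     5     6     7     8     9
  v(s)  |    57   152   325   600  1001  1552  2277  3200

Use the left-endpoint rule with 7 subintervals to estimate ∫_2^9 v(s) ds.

5964

Δs = 1.
Sum = 1·[57 + 152 + 325 + 600 + 1001 + 1552 + 2277] = 5964.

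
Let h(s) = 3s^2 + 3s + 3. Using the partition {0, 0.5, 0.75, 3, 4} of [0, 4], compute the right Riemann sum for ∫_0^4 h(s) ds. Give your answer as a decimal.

155.109375

Subinterval widths: 0.5, 0.25, 2.25, 1.
Right endpoints: 0.5, 0.75, 3, 4.
h(0.5) = 5.25, h(0.75) = 6.9375, h(3) = 39, h(4) = 63.
Sum = Σ Δs_i · h(s_i).
Sum = 155.109375.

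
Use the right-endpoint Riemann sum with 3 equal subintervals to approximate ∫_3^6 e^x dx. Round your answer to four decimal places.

606.4401

Δx = (6 − 3)/3 = 1.
Right endpoints: 4, 5, 6.
f(4) ≈ 54.5982, f(5) ≈ 148.4132, f(6) ≈ 403.4288.
Sum = Δx · [f(4) + f(5) + f(6)].
Sum ≈ 606.4401.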